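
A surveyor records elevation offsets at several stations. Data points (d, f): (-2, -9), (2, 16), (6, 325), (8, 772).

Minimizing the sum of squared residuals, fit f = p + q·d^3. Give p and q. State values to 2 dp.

p = 2.91, q = 1.50

The normal system AᵀA·[p, q]ᵀ = Aᵀf is [[4, 728]; [728, 308928]]·[p, q]ᵀ = [1104, 465664]ᵀ.
det = 4·308928 − 728² = 705728.
p = (1104·308928 − 728·465664)/705728 = 32080/11027; q = (4·465664 − 728·1104)/705728 = 16546/11027.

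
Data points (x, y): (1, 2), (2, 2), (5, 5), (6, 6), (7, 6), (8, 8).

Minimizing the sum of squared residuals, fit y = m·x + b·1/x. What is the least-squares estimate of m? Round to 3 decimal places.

m = 0.936

With design matrix A, AᵀA = [[179, 6]; [6, 955249/705600]] and Aᵀy = [173, 48/7]ᵀ.
Δ = 179·(955249/705600) − 6² = 145587971/705600.
m = (173·(955249/705600) − 6·(48/7))/(145587971/705600) = 136227677/145587971; b = (179·(48/7) − 6·173)/(145587971/705600) = 133660800/145587971.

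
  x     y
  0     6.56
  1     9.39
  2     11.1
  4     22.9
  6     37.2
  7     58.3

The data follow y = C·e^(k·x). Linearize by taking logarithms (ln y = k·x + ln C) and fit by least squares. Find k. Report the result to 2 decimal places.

k = 0.30

Let Y = ln y. Fitting Y = k·x + ln C by least squares:
AᵀA = [[106.0000, 20.0000]; [20.0000, 6]], rhs = [69.7352, 17.3406]ᵀ  (here Σx = 20.0000, Σ(x)² = 106.0000, Σln y = 17.3406, Σx·ln y = 69.7352).
Solving (det = 236.0000): k = 0.30338, ln C = 1.87883.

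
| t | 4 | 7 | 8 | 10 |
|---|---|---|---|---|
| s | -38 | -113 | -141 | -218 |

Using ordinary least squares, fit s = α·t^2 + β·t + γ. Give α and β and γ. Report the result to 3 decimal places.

α = -1.850, β = -3.990, γ = 7.340

Setting ∂/∂α … = 0 gives: 16753·α + 1919·β + 229·γ = -36969;  1919·α + 229·β + 29·γ = -4251;  229·α + 29·β + 4·γ = -510.
(Σt^2·t^2 = 16753, Σt^2·t = 1919, Σt^2 = 229, Σt·t = 229, Σt = 29, Σ1 = 4, Σt^2·s = -36969, Σt·s = -4251, Σs = -510.)
Row-reducing yields α = -37/20, β = -399/100, γ = 367/50.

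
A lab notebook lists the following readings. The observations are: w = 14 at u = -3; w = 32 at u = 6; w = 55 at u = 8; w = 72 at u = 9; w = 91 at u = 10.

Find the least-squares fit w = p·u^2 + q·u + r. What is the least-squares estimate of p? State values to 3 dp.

p = 0.994

Compute the Gram sums: Σu^2·u^2 = 22034, Σu^2·u = 2430, Σu^2 = 290, Σu·u = 290, Σu = 30, Σ1 = 5.
Right-hand side: Σu^2·w = 19730, Σu·w = 2148, Σw = 264.
AᵀA·[p, q, r]ᵀ = Aᵀw becomes [[22034, 2430, 290]; [2430, 290, 30]; [290, 30, 5]]·[p, q, r]ᵀ = [19730, 2148, 264]ᵀ.
Inverting the 3×3 Gram matrix, [p, q, r]ᵀ = [4841/4872, -8977/8120, 784/435]ᵀ.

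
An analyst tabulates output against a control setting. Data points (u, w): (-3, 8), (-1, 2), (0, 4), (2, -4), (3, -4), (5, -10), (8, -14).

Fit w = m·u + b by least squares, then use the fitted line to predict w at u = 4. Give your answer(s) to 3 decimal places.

ŵ = -6.667

Setting ∂/∂m … = 0 gives: 112·m + 14·b = -208;  14·m + 7·b = -18.
(Σu·u = 112, Σu = 14, Σ1 = 7, Σu·w = -208, Σw = -18.)
Determinant 112·7 − 14² = 588.
m = ((-208)·7 − 14·(-18))/588 = -43/21; b = (112·(-18) − 14·(-208))/588 = 32/21.
At u = 4: ŵ = (-43/21)·(4) + (32/21)·(1) = -20/3.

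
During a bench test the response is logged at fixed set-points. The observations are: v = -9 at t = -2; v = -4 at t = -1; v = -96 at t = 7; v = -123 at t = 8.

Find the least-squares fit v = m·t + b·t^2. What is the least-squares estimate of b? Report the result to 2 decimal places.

Sums needed: Σt·t = 118, Σt·t^2 = 846, Σt^2·t^2 = 6514.
Moment sums: Σt·v = -1634, Σt^2·v = -12616.
So AᵀA·[m, b]ᵀ = Aᵀv: [[118, 846]; [846, 6514]]·[m, b]ᵀ = [-1634, -12616]ᵀ.
Eliminating b: 6514·(row 1) − 846·(row 2) gives 52936·m = 6514·(-1634) − 846·(-12616) = 29260, so m = 7315/13234.
Then b = ((-12616) − 846·(7315/13234))/6514 = -26581/13234.

b = -2.01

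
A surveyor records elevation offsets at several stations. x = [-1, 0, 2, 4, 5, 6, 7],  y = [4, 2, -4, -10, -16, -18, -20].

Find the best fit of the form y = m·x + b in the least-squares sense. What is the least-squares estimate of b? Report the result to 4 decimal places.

From the data, Σx·x = 131, Σx = 23, Σ1 = 7.
Right-hand side: Σx·y = -380, Σy = -62.
Normal equations: [[131, 23]; [23, 7]]·[m, b]ᵀ = [-380, -62]ᵀ.
Δ = 131·7 − 23² = 388.
m = ((-380)·7 − 23·(-62))/388 = -617/194; b = (131·(-62) − 23·(-380))/388 = 309/194.

b = 1.5928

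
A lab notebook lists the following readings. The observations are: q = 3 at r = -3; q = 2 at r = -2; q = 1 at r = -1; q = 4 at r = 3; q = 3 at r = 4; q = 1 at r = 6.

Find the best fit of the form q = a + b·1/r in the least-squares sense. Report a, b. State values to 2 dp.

Setting ∂/∂a … = 0 gives: 6·a + (-13/12)·b = 14;  (-13/12)·a + (25/16)·b = -3/4.
det = 6·(25/16) − (-13/12)² = 1181/144.
a = (14·(25/16) − (-13/12)·(-3/4))/(1181/144) = 3033/1181; b = (6·(-3/4) − (-13/12)·14)/(1181/144) = 1536/1181.

a = 2.57, b = 1.30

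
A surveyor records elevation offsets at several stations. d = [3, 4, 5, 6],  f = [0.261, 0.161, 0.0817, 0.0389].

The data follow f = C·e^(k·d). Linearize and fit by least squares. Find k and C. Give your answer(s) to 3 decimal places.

Let Y = ln f. Fitting Y = k·d + ln C by least squares:
Σd = 18.0000, Σ(d)² = 86.0000, Σln f = -8.9210, Σd·ln f = -43.3392.
Equations: 86.0000·k + 18.0000·ln C = -43.3392;  18.0000·k + 4·ln C = -8.9210.
Δ = 86.0000·4 − (18.0000)² = 20.0000; k = (-43.3392·4 − 18.0000·-8.9210)/20.0000 = -0.63889, ln C = (86.0000·-8.9210 − 18.0000·-43.3392)/20.0000 = 0.64476, so C = exp(0.64476) = 1.90552.

k = -0.639, C = 1.906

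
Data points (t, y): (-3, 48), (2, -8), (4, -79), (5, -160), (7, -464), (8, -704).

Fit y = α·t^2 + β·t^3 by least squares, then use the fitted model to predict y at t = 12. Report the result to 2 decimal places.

Setting ∂/∂α … = 0 gives: 7475·α + 53513·β = -72656;  53513·α + 400307·β = -546016.
Determinant 7475·400307 − 53513² = 128653656.
α = ((-72656)·400307 − 53513·(-546016))/128653656 = 16781102/16081707; β = (7475·(-546016) − 53513·(-72656))/128653656 = -24178634/16081707.
At t = 12: ŷ = (16781102/16081707)·(144) + (-24178634/16081707)·(1728) = -13121400288/5360569.

ŷ = -2447.76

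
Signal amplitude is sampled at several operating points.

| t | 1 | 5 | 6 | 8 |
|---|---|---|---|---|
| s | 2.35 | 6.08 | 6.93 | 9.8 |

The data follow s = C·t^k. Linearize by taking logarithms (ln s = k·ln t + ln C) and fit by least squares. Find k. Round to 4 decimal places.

With ln sᵢ as the transformed response and ln tᵢ as the regressor:
Sums: Σln t = 5.4806, Σ(ln t)² = 10.1248, Σln s = 6.8777, Σln t·ln s = 11.1197.
Normal system: [[10.1248, 5.4806]; [5.4806, 4]]·[k, ln C]ᵀ = [11.1197, 6.8777]ᵀ.
Slope k = (n·Σln t·ln s − Σln t·Σln s)/(n·Σ(ln t)² − (Σln t)²) = (4·11.1197 − 5.4806·6.8777)/10.4617 = 0.64855; ln C = (Σln s − k·Σln t)/n = 0.83080.

k = 0.6485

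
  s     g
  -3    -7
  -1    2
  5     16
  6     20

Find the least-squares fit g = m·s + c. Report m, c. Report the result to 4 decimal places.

m = 2.8043, c = 2.8426

Compute the Gram sums: Σs·s = 71, Σs = 7, Σ1 = 4.
And Σs·g = 219, Σg = 31.
Normal equations: [[71, 7]; [7, 4]]·[m, c]ᵀ = [219, 31]ᵀ.
det = 71·4 − 7² = 235.
m = (219·4 − 7·31)/235 = 659/235; c = (71·31 − 7·219)/235 = 668/235.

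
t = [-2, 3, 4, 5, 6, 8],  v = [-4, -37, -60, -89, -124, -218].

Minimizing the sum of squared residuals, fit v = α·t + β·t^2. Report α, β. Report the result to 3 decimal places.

The normal equations are: 154·α + 936·β = -3276;  936·α + 6370·β = -21950.
Eliminating β: 6370·(row 1) − 936·(row 2) gives 104884·α = 6370·(-3276) − 936·(-21950) = -322920, so α = -6210/2017.
Then β = ((-21950) − 936·(-6210/2017))/6370 = -78491/26221.

α = -3.079, β = -2.993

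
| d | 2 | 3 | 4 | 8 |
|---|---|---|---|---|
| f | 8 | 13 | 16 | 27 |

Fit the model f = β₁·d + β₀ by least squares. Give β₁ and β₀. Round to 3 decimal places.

β₁ = 3.036, β₀ = 3.096

Forming AᵀA = [[93, 17]; [17, 4]] and Aᵀf = [335, 64]ᵀ gives AᵀA·[β₁, β₀]ᵀ = Aᵀf.
Eliminating β₀: 4·(row 1) − 17·(row 2) gives 83·β₁ = 4·335 − 17·64 = 252, so β₁ = 252/83.
Then β₀ = (64 − 17·(252/83))/4 = 257/83.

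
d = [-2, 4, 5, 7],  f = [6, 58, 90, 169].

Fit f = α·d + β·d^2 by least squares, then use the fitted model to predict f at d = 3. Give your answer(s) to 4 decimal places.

Normal-equation sums: Σd·d = 94, Σd·d^2 = 524, Σd^2·d^2 = 3298.
And Σd·f = 1853, Σd^2·f = 11483.
So MᵀM·[α, β]ᵀ = Mᵀf: [[94, 524]; [524, 3298]]·[α, β]ᵀ = [1853, 11483]ᵀ.
Δ = 94·3298 − 524² = 35436.
α = (1853·3298 − 524·11483)/35436 = 47051/17718; β = (94·11483 − 524·1853)/35436 = 54215/17718.
At d = 3: f̂ = (47051/17718)·(3) + (54215/17718)·(9) = 104848/2953.

f̂ = 35.5056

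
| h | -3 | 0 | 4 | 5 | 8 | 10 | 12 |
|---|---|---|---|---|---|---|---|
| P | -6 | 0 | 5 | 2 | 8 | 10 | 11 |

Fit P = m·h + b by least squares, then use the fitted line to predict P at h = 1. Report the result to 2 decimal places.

P̂ = -0.26

The normal equations are: 358·m + 36·b = 344;  36·m + 7·b = 30.
(Σh·h = 358, Σh = 36, Σ1 = 7, Σh·P = 344, ΣP = 30.)
Eliminating b: 7·(row 1) − 36·(row 2) gives 1210·m = 7·344 − 36·30 = 1328, so m = 664/605.
Then b = (30 − 36·(664/605))/7 = -822/605.
At h = 1: P̂ = (664/605)·(1) + (-822/605)·(1) = -158/605.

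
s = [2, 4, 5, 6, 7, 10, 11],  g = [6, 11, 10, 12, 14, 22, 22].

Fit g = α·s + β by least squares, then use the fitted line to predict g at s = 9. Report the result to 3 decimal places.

Sums needed: Σs·s = 351, Σs = 45, Σ1 = 7.
And Σs·g = 738, Σg = 97.
So AᵀA·[α, β]ᵀ = Aᵀg: [[351, 45]; [45, 7]]·[α, β]ᵀ = [738, 97]ᵀ.
Determinant 351·7 − 45² = 432.
α = (738·7 − 45·97)/432 = 89/48; β = (351·97 − 45·738)/432 = 31/16.
At s = 9: ĝ = (89/48)·(9) + (31/16)·(1) = 149/8.

ĝ = 18.625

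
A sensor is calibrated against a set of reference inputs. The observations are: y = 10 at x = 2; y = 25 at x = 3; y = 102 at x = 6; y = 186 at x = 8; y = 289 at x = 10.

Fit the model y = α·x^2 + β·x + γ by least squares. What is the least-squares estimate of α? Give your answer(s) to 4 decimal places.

α = 2.9129

Entries of MᵀM: Σx^2·x^2 = 15489, Σx^2·x = 1763, Σx^2 = 213, Σx·x = 213, Σx = 29, Σ1 = 5.
Moment sums: Σx^2·y = 44741, Σx·y = 5085, Σy = 612.
Inverting the 3×3 Gram matrix, [α, β, γ]ᵀ = [65825/22598, -721/22598, -16984/11299]ᵀ.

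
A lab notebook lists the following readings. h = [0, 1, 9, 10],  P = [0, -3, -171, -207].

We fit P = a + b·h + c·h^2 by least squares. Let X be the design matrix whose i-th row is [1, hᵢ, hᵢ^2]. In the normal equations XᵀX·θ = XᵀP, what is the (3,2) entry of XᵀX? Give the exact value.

1730

Row 3 ↔ basis h^2, column 2 ↔ basis h, so (XᵀX)_{3,2} = Σᵢ (h^2)·(h) = (0)·(0) + (1)·(1) + (81)·(9) + (100)·(10) = 1730.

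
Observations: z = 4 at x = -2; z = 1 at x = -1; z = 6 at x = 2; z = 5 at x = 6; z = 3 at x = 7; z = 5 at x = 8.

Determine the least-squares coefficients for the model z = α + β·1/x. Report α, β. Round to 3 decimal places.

α = 4.259, β = 2.747

With design matrix A, AᵀA = [[6, -95/168]; [-95/168, 44137/28224]] and Aᵀz = [24, 317/168]ᵀ.
Eliminating β: (44137/28224)·(row 1) − (-95/168)·(row 2) gives (255797/28224)·α = (44137/28224)·24 − (-95/168)·(317/168) = 155629/4032, so α = 57337/13463.
Then β = ((317/168) − (-95/168)·(57337/13463))/(44137/28224) = 702576/255797.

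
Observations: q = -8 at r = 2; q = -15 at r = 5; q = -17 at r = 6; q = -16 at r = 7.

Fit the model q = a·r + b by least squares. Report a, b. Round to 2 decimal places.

Normal-equation sums: Σr·r = 114, Σr = 20, Σ1 = 4.
Right-hand side: Σr·q = -305, Σq = -56.
Normal equations: [[114, 20]; [20, 4]]·[a, b]ᵀ = [-305, -56]ᵀ.
Determinant 114·4 − 20² = 56.
a = ((-305)·4 − 20·(-56))/56 = -25/14; b = (114·(-56) − 20·(-305))/56 = -71/14.

a = -1.79, b = -5.07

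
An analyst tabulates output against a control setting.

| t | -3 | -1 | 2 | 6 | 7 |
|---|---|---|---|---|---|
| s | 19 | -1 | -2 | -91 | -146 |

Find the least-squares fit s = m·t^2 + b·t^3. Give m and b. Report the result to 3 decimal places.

Sums needed: Σt^2·t^2 = 3795, Σt^2·t^3 = 24371, Σt^3·t^3 = 165099.
And Σt^2·s = -10268, Σt^3·s = -70262.
Eliminating b: 165099·(row 1) − 24371·(row 2) gives 32605064·m = 165099·(-10268) − 24371·(-70262) = 17118670, so m = 8559335/16302532.
Then b = ((-70262) − 24371·(8559335/16302532))/165099 = -8201431/16302532.

m = 0.525, b = -0.503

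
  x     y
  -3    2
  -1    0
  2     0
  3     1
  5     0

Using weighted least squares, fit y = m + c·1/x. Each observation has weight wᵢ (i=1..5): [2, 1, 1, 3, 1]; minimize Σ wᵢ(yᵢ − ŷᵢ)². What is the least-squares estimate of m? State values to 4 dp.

Normal-equation sums: Σwᵢ·1 = 8, Σwᵢ·1/x = 1/30, Σwᵢ·1/x·1/x = 1661/900.
For AᵀWy: Σwᵢ·y = 7, Σwᵢ·1/x·y = -1/3.
Normal equations: [[8, 1/30]; [1/30, 1661/900]]·[m, c]ᵀ = [7, -1/3]ᵀ.
Δ = 8·(1661/900) − (1/30)² = 4429/300.
m = (7·(1661/900) − (1/30)·(-1/3))/(4429/300) = 3879/4429; c = (8·(-1/3) − (1/30)·7)/(4429/300) = -870/4429.

m = 0.8758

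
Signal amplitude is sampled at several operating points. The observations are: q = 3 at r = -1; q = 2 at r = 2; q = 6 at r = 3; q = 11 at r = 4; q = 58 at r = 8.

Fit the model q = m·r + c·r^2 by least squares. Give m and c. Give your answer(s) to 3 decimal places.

m = -1.432, c = 1.085

Compute the Gram sums: Σr·r = 94, Σr·r^2 = 610, Σr^2·r^2 = 4450.
For Mᵀq: Σr·q = 527, Σr^2·q = 3953.
Normal equations: [[94, 610]; [610, 4450]]·[m, c]ᵀ = [527, 3953]ᵀ.
Determinant 94·4450 − 610² = 46200.
m = (527·4450 − 610·3953)/46200 = -1103/770; c = (94·3953 − 610·527)/46200 = 2088/1925.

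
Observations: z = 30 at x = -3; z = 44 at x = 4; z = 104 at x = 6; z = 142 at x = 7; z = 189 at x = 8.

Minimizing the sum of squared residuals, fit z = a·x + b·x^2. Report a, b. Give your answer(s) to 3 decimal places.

Forming MᵀM = [[174, 1108]; [1108, 8130]] and Mᵀz = [3216, 23772]ᵀ gives MᵀM·[a, b]ᵀ = Mᵀz.
Δ = 174·8130 − 1108² = 186956.
a = (3216·8130 − 1108·23772)/186956 = -48324/46739; b = (174·23772 − 1108·3216)/186956 = 143250/46739.

a = -1.034, b = 3.065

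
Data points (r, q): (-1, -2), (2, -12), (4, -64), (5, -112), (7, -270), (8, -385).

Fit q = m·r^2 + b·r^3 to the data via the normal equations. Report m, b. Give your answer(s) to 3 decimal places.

m = -1.957, b = -0.507

Compute the Gram sums: Σr^2·r^2 = 7395, Σr^2·r^3 = 53755, Σr^3·r^3 = 399579.
Right-hand side: Σr^2·q = -41744, Σr^3·q = -307920.
Normal equations: [[7395, 53755]; [53755, 399579]]·[m, b]ᵀ = [-41744, -307920]ᵀ.
Determinant 7395·399579 − 53755² = 65286680.
m = ((-41744)·399579 − 53755·(-307920))/65286680 = -15973272/8160835; b = (7395·(-307920) − 53755·(-41744))/65286680 = -827992/1632167.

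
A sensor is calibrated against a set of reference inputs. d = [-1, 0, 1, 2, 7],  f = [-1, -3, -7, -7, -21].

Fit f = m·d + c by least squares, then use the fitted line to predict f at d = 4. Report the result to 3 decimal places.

f̂ = -13.289

Setting ∂/∂m … = 0 gives: 55·m + 9·c = -167;  9·m + 5·c = -39.
(Σd·d = 55, Σd = 9, Σ1 = 5, Σd·f = -167, Σf = -39.)
Determinant 55·5 − 9² = 194.
m = ((-167)·5 − 9·(-39))/194 = -242/97; c = (55·(-39) − 9·(-167))/194 = -321/97.
At d = 4: f̂ = (-242/97)·(4) + (-321/97)·(1) = -1289/97.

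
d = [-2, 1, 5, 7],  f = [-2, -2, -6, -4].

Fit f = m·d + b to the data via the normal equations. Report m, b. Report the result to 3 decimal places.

m = -0.359, b = -2.513

Normal-equation sums: Σd·d = 79, Σd = 11, Σ1 = 4.
Moment sums: Σd·f = -56, Σf = -14.
det = 79·4 − 11² = 195.
m = ((-56)·4 − 11·(-14))/195 = -14/39; b = (79·(-14) − 11·(-56))/195 = -98/39.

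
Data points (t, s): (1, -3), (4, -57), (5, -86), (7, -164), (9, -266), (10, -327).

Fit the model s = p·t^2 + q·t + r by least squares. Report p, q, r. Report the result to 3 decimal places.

p = -3.035, q = -2.557, r = 2.411

AᵀA·[p, q, r]ᵀ = Aᵀs reads: 19844·p + 2262·q + 272·r = -65347;  2262·p + 272·q + 36·r = -7473;  272·p + 36·q + 6·r = -903.
Inverting the 3×3 Gram matrix, [p, q, r]ᵀ = [-15507/5110, -2613/1022, 12319/5110]ᵀ.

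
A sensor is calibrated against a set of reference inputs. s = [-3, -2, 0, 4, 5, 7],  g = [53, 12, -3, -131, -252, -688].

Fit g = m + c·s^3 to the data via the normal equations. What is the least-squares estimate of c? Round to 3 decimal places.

XᵀX·[m, c]ᵀ = Xᵀg reads: 6·m + 497·c = -1009;  497·m + 138163·c = -277395.
det = 6·138163 − 497² = 581969.
m = ((-1009)·138163 − 497·(-277395))/581969 = -1541152/581969; c = (6·(-277395) − 497·(-1009))/581969 = -1162897/581969.

c = -1.998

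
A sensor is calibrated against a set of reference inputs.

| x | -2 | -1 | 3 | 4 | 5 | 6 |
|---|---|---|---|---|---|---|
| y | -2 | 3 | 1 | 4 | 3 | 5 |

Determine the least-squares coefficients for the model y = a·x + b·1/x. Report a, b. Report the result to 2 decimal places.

Sums needed: Σx·x = 91, Σx·1/x = 6, Σ1/x·1/x = 5369/3600.
Right-hand side: Σx·y = 65, Σ1/x·y = 23/30.
Normal equations: [[91, 6]; [6, 5369/3600]]·[a, b]ᵀ = [65, 23/30]ᵀ.
Δ = 91·(5369/3600) − 6² = 358979/3600.
a = (65·(5369/3600) − 6·(23/30))/(358979/3600) = 332425/358979; b = (91·(23/30) − 6·65)/(358979/3600) = -1152840/358979.

a = 0.93, b = -3.21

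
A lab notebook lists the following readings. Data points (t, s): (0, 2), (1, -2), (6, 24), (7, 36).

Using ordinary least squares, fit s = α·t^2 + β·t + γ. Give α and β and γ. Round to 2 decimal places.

α = 1.33, β = -4.36, γ = 1.59

Setting ∂/∂α … = 0 gives: 3698·α + 560·β + 86·γ = 2626;  560·α + 86·β + 14·γ = 394;  86·α + 14·β + 4·γ = 60.
Solving the 3×3 system (Gaussian elimination) gives α = 4/3, β = -484/111, γ = 59/37.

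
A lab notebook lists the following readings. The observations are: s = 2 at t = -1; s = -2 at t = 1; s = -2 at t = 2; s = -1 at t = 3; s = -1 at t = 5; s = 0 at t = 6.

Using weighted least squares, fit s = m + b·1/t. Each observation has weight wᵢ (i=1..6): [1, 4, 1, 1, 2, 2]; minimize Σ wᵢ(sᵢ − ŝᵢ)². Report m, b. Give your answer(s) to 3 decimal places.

Sums needed: Σwᵢ·1 = 11, Σwᵢ·1/t = 137/30, Σwᵢ·1/t·1/t = 1649/300.
For XᵀWs: Σwᵢ·s = -11, Σwᵢ·1/t·s = -176/15.
XᵀWX·[m, b]ᵀ = XᵀWs becomes [[11, 137/30]; [137/30, 1649/300]]·[m, b]ᵀ = [-11, -176/15]ᵀ.
Eliminating b: (1649/300)·(row 1) − (137/30)·(row 2) gives (8912/225)·m = (1649/300)·(-11) − (137/30)·(-176/15) = -6193/900, so m = -6193/35648.
Then b = ((-176/15) − (137/30)·(-6193/35648))/(1649/300) = -35475/17824.

m = -0.174, b = -1.990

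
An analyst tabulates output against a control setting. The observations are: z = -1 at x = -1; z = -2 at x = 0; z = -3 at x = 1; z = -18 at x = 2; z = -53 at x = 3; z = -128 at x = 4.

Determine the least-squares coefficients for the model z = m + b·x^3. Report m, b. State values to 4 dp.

m = -1.8175, b = -1.9606

Normal-equation sums: Σ1 = 6, Σx^3 = 99, Σx^3·x^3 = 4891.
Moment sums: Σz = -205, Σx^3·z = -9769.
Normal equations: [[6, 99]; [99, 4891]]·[m, b]ᵀ = [-205, -9769]ᵀ.
Δ = 6·4891 − 99² = 19545.
m = ((-205)·4891 − 99·(-9769))/19545 = -35524/19545; b = (6·(-9769) − 99·(-205))/19545 = -12773/6515.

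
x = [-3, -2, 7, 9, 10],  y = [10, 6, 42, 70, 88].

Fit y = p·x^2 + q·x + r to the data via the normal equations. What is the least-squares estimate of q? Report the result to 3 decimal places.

q = -0.545

Compute the Gram sums: Σx^2·x^2 = 19059, Σx^2·x = 2037, Σx^2 = 243, Σx·x = 243, Σx = 21, Σ1 = 5.
For Mᵀy: Σx^2·y = 16642, Σx·y = 1762, Σy = 216.
So MᵀM·[p, q, r]ᵀ = Mᵀy: [[19059, 2037, 243]; [2037, 243, 21]; [243, 21, 5]]·[p, q, r]ᵀ = [16642, 1762, 216]ᵀ.
Solving the 3×3 system (Gaussian elimination) gives p = 1009/1092, q = -85/156, r = 53/91.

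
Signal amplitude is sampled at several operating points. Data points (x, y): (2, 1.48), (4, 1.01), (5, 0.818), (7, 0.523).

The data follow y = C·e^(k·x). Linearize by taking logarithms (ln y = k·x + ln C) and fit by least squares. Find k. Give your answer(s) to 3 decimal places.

k = -0.208

With ln yᵢ as the transformed response and xᵢ as the regressor:
Sums: Σx = 18.0000, Σ(x)² = 94.0000, Σln y = -0.4471, Σx·ln y = -4.7178.
Normal system: [[94.0000, 18.0000]; [18.0000, 4]]·[k, ln C]ᵀ = [-4.7178, -0.4471]ᵀ.
Solving (det = 52.0000): k = -0.20815, ln C = 0.82491.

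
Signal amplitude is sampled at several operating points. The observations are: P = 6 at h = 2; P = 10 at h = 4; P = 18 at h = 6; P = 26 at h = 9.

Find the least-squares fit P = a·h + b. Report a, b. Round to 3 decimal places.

From the data, Σh·h = 137, Σh = 21, Σ1 = 4.
Right-hand side: Σh·P = 394, ΣP = 60.
Normal equations: [[137, 21]; [21, 4]]·[a, b]ᵀ = [394, 60]ᵀ.
det = 137·4 − 21² = 107.
a = (394·4 − 21·60)/107 = 316/107; b = (137·60 − 21·394)/107 = -54/107.

a = 2.953, b = -0.505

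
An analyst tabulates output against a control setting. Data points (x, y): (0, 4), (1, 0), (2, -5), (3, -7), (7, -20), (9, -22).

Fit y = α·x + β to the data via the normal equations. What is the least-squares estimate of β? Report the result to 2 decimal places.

Compute the Gram sums: Σx·x = 144, Σx = 22, Σ1 = 6.
For Aᵀy: Σx·y = -369, Σy = -50.
So AᵀA·[α, β]ᵀ = Aᵀy: [[144, 22]; [22, 6]]·[α, β]ᵀ = [-369, -50]ᵀ.
det = 144·6 − 22² = 380.
α = ((-369)·6 − 22·(-50))/380 = -557/190; β = (144·(-50) − 22·(-369))/380 = 459/190.

β = 2.42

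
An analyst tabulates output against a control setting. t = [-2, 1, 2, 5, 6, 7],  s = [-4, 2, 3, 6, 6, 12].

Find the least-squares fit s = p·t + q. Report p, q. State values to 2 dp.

From the data, Σt·t = 119, Σt = 19, Σ1 = 6.
And Σt·s = 166, Σs = 25.
AᵀA·[p, q]ᵀ = Aᵀs becomes [[119, 19]; [19, 6]]·[p, q]ᵀ = [166, 25]ᵀ.
Δ = 119·6 − 19² = 353.
p = (166·6 − 19·25)/353 = 521/353; q = (119·25 − 19·166)/353 = -179/353.

p = 1.48, q = -0.51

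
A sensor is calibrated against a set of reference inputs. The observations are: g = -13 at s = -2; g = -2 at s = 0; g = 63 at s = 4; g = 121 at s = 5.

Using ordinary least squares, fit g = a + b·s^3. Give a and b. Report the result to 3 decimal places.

The normal system AᵀA·[a, b]ᵀ = Aᵀg is [[4, 181]; [181, 19785]]·[a, b]ᵀ = [169, 19261]ᵀ.
Eliminating b: 19785·(row 1) − 181·(row 2) gives 46379·a = 19785·169 − 181·19261 = -142576, so a = -7504/2441.
Then b = (19261 − 181·(-7504/2441))/19785 = 2445/2441.

a = -3.074, b = 1.002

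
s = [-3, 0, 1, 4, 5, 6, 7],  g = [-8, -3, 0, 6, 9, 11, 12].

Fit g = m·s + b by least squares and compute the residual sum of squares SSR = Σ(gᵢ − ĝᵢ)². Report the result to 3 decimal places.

MᵀM·[m, b]ᵀ = Mᵀg reads: 136·m + 20·b = 243;  20·m + 7·b = 27.
(Σs·s = 136, Σs = 20, Σ1 = 7, Σs·g = 243, Σg = 27.)
Determinant 136·7 − 20² = 552.
m = (243·7 − 20·27)/552 = 387/184; b = (136·27 − 20·243)/552 = -99/46.
Residuals: 85/184, -39/46, 9/184, -6/23, 117/184, 49/92, -105/184; SSR = 371/184.

SSR = 2.016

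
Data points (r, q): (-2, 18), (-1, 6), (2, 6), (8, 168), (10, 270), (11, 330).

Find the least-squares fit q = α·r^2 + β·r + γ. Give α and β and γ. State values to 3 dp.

The normal system MᵀM·[α, β, γ]ᵀ = Mᵀq is [[28770, 2842, 294]; [2842, 294, 28]; [294, 28, 6]]·[α, β, γ]ᵀ = [77784, 7644, 798]ᵀ.
Inverting the 3×3 Gram matrix, [α, β, γ]ᵀ = [3, -3, 0]ᵀ.

α = 3.000, β = -3.000, γ = 0.000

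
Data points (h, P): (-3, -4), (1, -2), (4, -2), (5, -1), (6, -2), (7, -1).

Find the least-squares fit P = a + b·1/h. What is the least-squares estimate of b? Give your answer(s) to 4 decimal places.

b = 1.0940

The normal system AᵀA·[a, b]ᵀ = AᵀP is [[6, 599/420]; [599/420, 222581/176400]]·[a, b]ᵀ = [-12, -129/70]ᵀ.
Eliminating b: (222581/176400)·(row 1) − (599/420)·(row 2) gives (195337/35280)·a = (222581/176400)·(-12) − (599/420)·(-129/70) = -367891/29400, so a = -2207346/976685.
Then b = ((-129/70) − (599/420)·(-2207346/976685))/(222581/176400) = 213696/195337.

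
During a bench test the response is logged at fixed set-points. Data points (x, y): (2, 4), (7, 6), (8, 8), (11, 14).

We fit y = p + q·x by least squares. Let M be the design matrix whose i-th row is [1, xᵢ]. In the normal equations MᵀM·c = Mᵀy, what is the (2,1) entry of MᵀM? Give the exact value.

Row 2 ↔ basis x, column 1 ↔ basis 1, so (MᵀM)_{2,1} = Σᵢ x = (2)·(1) + (7)·(1) + (8)·(1) + (11)·(1) = 28.

28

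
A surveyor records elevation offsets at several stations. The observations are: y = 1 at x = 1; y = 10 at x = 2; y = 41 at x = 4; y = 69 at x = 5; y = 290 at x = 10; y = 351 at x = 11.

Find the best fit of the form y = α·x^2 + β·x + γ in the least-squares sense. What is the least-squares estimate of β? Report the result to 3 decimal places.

Forming AᵀA = [[25539, 2529, 267]; [2529, 267, 33]; [267, 33, 6]] and Aᵀy = [73893, 7291, 762]ᵀ gives AᵀA·[α, β, γ]ᵀ = Aᵀy.
Row-reducing yields α = 21847/7176, β = -3599/2392, γ = -14/69.

β = -1.505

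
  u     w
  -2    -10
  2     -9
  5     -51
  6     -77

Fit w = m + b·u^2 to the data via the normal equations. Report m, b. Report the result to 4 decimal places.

From the data, Σ1 = 4, Σu^2 = 69, Σu^2·u^2 = 1953.
Moment sums: Σw = -147, Σu^2·w = -4123.
XᵀX·[m, b]ᵀ = Xᵀw becomes [[4, 69]; [69, 1953]]·[m, b]ᵀ = [-147, -4123]ᵀ.
det = 4·1953 − 69² = 3051.
m = ((-147)·1953 − 69·(-4123))/3051 = -868/1017; b = (4·(-4123) − 69·(-147))/3051 = -6349/3051.

m = -0.8535, b = -2.0810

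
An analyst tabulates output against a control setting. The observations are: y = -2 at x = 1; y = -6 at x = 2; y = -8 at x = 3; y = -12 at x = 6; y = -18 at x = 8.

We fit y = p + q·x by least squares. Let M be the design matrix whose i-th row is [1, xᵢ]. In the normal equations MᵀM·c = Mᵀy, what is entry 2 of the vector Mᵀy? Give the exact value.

Entry 2 ↔ basis x, so (Mᵀy)_{2} = Σᵢ (x)·yᵢ = (1)·(-2) + (2)·(-6) + (3)·(-8) + (6)·(-12) + (8)·(-18) = -254.

-254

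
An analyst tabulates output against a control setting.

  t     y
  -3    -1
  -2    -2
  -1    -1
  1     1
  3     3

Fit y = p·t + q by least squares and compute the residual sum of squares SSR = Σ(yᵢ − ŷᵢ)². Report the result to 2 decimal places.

Entries of MᵀM: Σt·t = 24, Σt = -2, Σ1 = 5.
For Mᵀy: Σt·y = 18, Σy = 0.
Eliminating q: 5·(row 1) − (-2)·(row 2) gives 116·p = 5·18 − (-2)·0 = 90, so p = 45/58.
Then q = (0 − (-2)·(45/58))/5 = 9/29.
Residuals: 59/58, -22/29, -31/58, -5/58, 21/58; SSR = 59/29.

SSR = 2.03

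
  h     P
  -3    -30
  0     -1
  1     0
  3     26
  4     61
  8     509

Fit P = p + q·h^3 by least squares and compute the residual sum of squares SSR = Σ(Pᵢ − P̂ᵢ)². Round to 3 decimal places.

Setting ∂/∂p … = 0 gives: 6·p + 577·q = 565;  577·p + 267699·q = 266024.
Eliminating q: 267699·(row 1) − 577·(row 2) gives 1273265·p = 267699·565 − 577·266024 = -2245913, so p = -2245913/1273265.
Then q = (266024 − 577·(-2245913/1273265))/267699 = 1270139/1273265.
Residuals: -1658284/1273265, 972648/1273265, 975774/1273265, 211410/254653, -1373818/1273265, 5326/254653; SSR = 6010944/1273265.

SSR = 4.721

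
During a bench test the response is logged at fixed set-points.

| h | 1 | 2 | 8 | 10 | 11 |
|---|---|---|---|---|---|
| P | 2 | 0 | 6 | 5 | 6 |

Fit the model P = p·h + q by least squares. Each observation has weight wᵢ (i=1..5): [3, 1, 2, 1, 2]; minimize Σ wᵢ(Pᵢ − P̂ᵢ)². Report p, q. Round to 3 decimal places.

p = 0.472, q = 1.107

Entries of AᵀWA: Σwᵢ·h·h = 477, Σwᵢ·h = 53, Σwᵢ·1 = 9.
For AᵀWP: Σwᵢ·h·P = 284, Σwᵢ·P = 35.
AᵀWA·[p, q]ᵀ = AᵀWP becomes [[477, 53]; [53, 9]]·[p, q]ᵀ = [284, 35]ᵀ.
Δ = 477·9 − 53² = 1484.
p = (284·9 − 53·35)/1484 = 701/1484; q = (477·35 − 53·284)/1484 = 31/28.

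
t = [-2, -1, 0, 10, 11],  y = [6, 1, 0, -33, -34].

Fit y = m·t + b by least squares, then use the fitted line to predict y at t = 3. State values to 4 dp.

The normal equations are: 226·m + 18·b = -717;  18·m + 5·b = -60.
Eliminating b: 5·(row 1) − 18·(row 2) gives 806·m = 5·(-717) − 18·(-60) = -2505, so m = -2505/806.
Then b = ((-60) − 18·(-2505/806))/5 = -327/403.
At t = 3: ŷ = (-2505/806)·(3) + (-327/403)·(1) = -8169/806.

ŷ = -10.1352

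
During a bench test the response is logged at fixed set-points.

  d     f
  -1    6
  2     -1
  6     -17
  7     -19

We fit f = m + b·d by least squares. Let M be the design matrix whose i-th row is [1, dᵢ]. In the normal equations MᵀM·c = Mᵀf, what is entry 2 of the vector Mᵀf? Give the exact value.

Entry 2 ↔ basis d, so (Mᵀf)_{2} = Σᵢ (d)·fᵢ = (-1)·(6) + (2)·(-1) + (6)·(-17) + (7)·(-19) = -243.

-243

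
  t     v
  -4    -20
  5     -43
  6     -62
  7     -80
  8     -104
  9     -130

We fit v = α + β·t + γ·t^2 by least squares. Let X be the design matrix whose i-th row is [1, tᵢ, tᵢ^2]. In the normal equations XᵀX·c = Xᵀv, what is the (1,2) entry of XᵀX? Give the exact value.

31

Row 1 ↔ basis 1, column 2 ↔ basis t, so (XᵀX)_{1,2} = Σᵢ t = (1)·(-4) + (1)·(5) + (1)·(6) + (1)·(7) + (1)·(8) + (1)·(9) = 31.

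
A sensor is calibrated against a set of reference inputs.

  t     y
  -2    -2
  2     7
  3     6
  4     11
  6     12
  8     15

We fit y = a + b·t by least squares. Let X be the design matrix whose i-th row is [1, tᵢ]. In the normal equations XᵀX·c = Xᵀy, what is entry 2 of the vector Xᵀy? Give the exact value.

Entry 2 ↔ basis t, so (Xᵀy)_{2} = Σᵢ (t)·yᵢ = (-2)·(-2) + (2)·(7) + (3)·(6) + (4)·(11) + (6)·(12) + (8)·(15) = 272.

272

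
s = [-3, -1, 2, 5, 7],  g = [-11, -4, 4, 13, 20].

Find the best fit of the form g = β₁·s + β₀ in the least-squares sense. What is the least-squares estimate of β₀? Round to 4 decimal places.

β₀ = -1.6588

Setting ∂/∂β₁ … = 0 gives: 88·β₁ + 10·β₀ = 250;  10·β₁ + 5·β₀ = 22.
Eliminating β₀: 5·(row 1) − 10·(row 2) gives 340·β₁ = 5·250 − 10·22 = 1030, so β₁ = 103/34.
Then β₀ = (22 − 10·(103/34))/5 = -141/85.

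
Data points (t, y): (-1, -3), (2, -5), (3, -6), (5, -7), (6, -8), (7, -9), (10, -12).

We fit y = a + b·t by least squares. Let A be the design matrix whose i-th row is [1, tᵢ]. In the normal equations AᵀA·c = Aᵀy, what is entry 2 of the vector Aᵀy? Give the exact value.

Entry 2 ↔ basis t, so (Aᵀy)_{2} = Σᵢ (t)·yᵢ = (-1)·(-3) + (2)·(-5) + (3)·(-6) + (5)·(-7) + (6)·(-8) + (7)·(-9) + (10)·(-12) = -291.

-291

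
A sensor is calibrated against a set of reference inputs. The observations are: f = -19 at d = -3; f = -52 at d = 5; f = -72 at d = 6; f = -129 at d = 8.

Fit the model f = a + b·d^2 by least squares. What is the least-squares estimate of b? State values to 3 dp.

b = -1.993

Compute the Gram sums: Σ1 = 4, Σd^2 = 134, Σd^2·d^2 = 6098.
Right-hand side: Σf = -272, Σd^2·f = -12319.
det = 4·6098 − 134² = 6436.
a = ((-272)·6098 − 134·(-12319))/6436 = -3955/3218; b = (4·(-12319) − 134·(-272))/6436 = -3207/1609.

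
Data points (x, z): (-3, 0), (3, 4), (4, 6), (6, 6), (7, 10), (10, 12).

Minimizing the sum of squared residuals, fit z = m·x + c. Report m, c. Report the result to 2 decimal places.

m = 0.93, c = 2.13

From the data, Σx·x = 219, Σx = 27, Σ1 = 6.
And Σx·z = 262, Σz = 38.
So AᵀA·[m, c]ᵀ = Aᵀz: [[219, 27]; [27, 6]]·[m, c]ᵀ = [262, 38]ᵀ.
Eliminating c: 6·(row 1) − 27·(row 2) gives 585·m = 6·262 − 27·38 = 546, so m = 14/15.
Then c = (38 − 27·(14/15))/6 = 32/15.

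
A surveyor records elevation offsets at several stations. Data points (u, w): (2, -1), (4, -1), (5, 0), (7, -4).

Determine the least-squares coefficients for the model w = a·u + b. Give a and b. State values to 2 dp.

Entries of XᵀX: Σu·u = 94, Σu = 18, Σ1 = 4.
And Σu·w = -34, Σw = -6.
XᵀX·[a, b]ᵀ = Xᵀw becomes [[94, 18]; [18, 4]]·[a, b]ᵀ = [-34, -6]ᵀ.
Eliminating b: 4·(row 1) − 18·(row 2) gives 52·a = 4·(-34) − 18·(-6) = -28, so a = -7/13.
Then b = ((-6) − 18·(-7/13))/4 = 12/13.

a = -0.54, b = 0.92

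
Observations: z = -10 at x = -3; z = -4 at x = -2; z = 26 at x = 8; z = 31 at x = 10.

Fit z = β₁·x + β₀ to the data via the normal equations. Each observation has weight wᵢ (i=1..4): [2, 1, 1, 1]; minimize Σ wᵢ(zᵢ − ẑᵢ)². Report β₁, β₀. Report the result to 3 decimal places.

β₁ = 3.133, β₀ = 0.335

With design matrix A, AᵀWA = [[186, 10]; [10, 5]] and AᵀWz = [586, 33]ᵀ.
Eliminating β₀: 5·(row 1) − 10·(row 2) gives 830·β₁ = 5·586 − 10·33 = 2600, so β₁ = 260/83.
Then β₀ = (33 − 10·(260/83))/5 = 139/415.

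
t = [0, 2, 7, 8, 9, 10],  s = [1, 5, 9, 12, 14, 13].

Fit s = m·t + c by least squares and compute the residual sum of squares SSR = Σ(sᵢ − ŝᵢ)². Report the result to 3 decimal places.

Forming XᵀX = [[298, 36]; [36, 6]] and Xᵀs = [425, 54]ᵀ gives XᵀX·[m, c]ᵀ = Xᵀs.
Eliminating c: 6·(row 1) − 36·(row 2) gives 492·m = 6·425 − 36·54 = 606, so m = 101/82.
Then c = (54 − 36·(101/82))/6 = 66/41.
Residuals: -25/41, 38/41, -101/82, 22/41, 107/82, -38/41; SSR = 459/82.

SSR = 5.598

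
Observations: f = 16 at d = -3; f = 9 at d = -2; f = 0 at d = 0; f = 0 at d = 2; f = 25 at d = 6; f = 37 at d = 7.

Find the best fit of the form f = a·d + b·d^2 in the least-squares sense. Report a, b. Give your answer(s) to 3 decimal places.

a = -2.199, b = 1.066

XᵀX·[a, b]ᵀ = Xᵀf reads: 102·a + 532·b = 343;  532·a + 3810·b = 2893.
(Σd·d = 102, Σd·d^2 = 532, Σd^2·d^2 = 3810, Σd·f = 343, Σd^2·f = 2893.)
Eliminating b: 3810·(row 1) − 532·(row 2) gives 105596·a = 3810·343 − 532·2893 = -232246, so a = -116123/52798.
Then b = (2893 − 532·(-116123/52798))/3810 = 56305/52798.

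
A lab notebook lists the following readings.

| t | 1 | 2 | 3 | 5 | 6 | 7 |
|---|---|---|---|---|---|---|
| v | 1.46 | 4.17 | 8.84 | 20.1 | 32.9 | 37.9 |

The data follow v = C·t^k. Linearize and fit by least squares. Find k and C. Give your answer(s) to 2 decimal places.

With ln vᵢ as the transformed response and ln tᵢ as the regressor:
XᵀX = [[11.2747, 7.1389]; [7.1389, 6]], rhs = [21.5462, 14.1148]ᵀ  (here Σln t = 7.1389, Σ(ln t)² = 11.2747, Σln v = 14.1148, Σln t·ln v = 21.5462).
Slope k = (n·Σln t·ln v − Σln t·Σln v)/(n·Σ(ln t)² − (Σln t)²) = (6·21.5462 − 7.1389·14.1148)/16.6845 = 1.70897; ln C = (Σln v − k·Σln t)/n = 0.31911, so C = exp(0.31911) = 1.37590.

k = 1.71, C = 1.38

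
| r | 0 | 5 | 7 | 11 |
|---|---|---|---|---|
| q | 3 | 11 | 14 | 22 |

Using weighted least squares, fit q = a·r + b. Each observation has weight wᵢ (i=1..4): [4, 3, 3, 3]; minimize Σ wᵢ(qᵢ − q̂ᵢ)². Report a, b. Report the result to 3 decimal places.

Forming XᵀWX = [[585, 69]; [69, 13]] and XᵀWq = [1185, 153]ᵀ gives XᵀWX·[a, b]ᵀ = XᵀWq.
Δ = 585·13 − 69² = 2844.
a = (1185·13 − 69·153)/2844 = 404/237; b = (585·153 − 69·1185)/2844 = 215/79.

a = 1.705, b = 2.722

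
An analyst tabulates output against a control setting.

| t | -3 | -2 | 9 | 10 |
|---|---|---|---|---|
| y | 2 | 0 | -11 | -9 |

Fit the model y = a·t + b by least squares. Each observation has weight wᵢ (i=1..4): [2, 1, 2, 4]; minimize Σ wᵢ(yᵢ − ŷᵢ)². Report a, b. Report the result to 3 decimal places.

The normal equations are: 584·a + 50·b = -570;  50·a + 9·b = -54.
Determinant 584·9 − 50² = 2756.
a = ((-570)·9 − 50·(-54))/2756 = -1215/1378; b = (584·(-54) − 50·(-570))/2756 = -759/689.

a = -0.882, b = -1.102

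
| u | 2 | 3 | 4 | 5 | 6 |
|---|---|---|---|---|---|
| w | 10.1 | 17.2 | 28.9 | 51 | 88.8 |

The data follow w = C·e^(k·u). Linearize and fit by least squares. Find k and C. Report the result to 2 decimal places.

With ln wᵢ as the transformed response and uᵢ as the regressor:
Σu = 20.0000, Σ(u)² = 90.0000, Σln w = 16.9395, Σu·ln w = 73.1926.
Normal system: [[90.0000, 20.0000]; [20.0000, 5]]·[k, ln C]ᵀ = [73.1926, 16.9395]ᵀ.
Slope k = (n·Σu·ln w − Σu·Σln w)/(n·Σ(u)² − (Σu)²) = (5·73.1926 − 20.0000·16.9395)/50.0000 = 0.54346; ln C = (Σln w − k·Σu)/n = 1.21405, so C = exp(1.21405) = 3.36710.

k = 0.54, C = 3.37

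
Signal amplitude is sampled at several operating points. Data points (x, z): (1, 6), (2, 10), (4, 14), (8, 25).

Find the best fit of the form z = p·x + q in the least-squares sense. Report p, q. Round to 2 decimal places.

p = 2.63, q = 3.87

Entries of AᵀA: Σx·x = 85, Σx = 15, Σ1 = 4.
For Aᵀz: Σx·z = 282, Σz = 55.
AᵀA·[p, q]ᵀ = Aᵀz becomes [[85, 15]; [15, 4]]·[p, q]ᵀ = [282, 55]ᵀ.
Δ = 85·4 − 15² = 115.
p = (282·4 − 15·55)/115 = 303/115; q = (85·55 − 15·282)/115 = 89/23.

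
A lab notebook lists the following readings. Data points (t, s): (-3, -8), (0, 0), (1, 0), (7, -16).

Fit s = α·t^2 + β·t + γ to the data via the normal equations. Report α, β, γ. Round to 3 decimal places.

α = -0.478, β = 1.103, γ = -0.334

Setting ∂/∂α … = 0 gives: 2483·α + 317·β + 59·γ = -856;  317·α + 59·β + 5·γ = -88;  59·α + 5·β + 4·γ = -24.
Row-reducing yields α = -2062/4317, β = 4762/4317, γ = -480/1439.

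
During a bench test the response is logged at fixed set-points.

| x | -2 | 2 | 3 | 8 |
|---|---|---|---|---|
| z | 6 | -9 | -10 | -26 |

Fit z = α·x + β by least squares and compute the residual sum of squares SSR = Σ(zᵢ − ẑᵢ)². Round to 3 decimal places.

AᵀA·[α, β]ᵀ = Aᵀz reads: 81·α + 11·β = -268;  11·α + 4·β = -39.
(Σx·x = 81, Σx = 11, Σ1 = 4, Σx·z = -268, Σz = -39.)
Eliminating β: 4·(row 1) − 11·(row 2) gives 203·α = 4·(-268) − 11·(-39) = -643, so α = -643/203.
Then β = ((-39) − 11·(-643/203))/4 = -211/203.
Residuals: 143/203, -330/203, 110/203, 11/29; SSR = 726/203.

SSR = 3.576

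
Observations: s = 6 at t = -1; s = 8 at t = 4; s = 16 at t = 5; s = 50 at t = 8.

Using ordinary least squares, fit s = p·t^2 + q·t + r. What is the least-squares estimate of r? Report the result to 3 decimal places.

With design matrix M, MᵀM = [[4978, 700, 106]; [700, 106, 16]; [106, 16, 4]] and Mᵀs = [3734, 506, 80]ᵀ.
Inverting the 3×3 Gram matrix, [p, q, r]ᵀ = [914/829, -2335/829, 1699/829]ᵀ.

r = 2.049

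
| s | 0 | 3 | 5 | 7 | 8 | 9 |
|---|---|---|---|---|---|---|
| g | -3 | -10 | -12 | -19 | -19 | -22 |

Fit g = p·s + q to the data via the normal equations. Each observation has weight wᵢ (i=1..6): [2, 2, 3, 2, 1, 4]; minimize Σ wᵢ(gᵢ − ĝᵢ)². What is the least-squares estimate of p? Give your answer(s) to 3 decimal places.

Forming MᵀWM = [[579, 79]; [79, 14]] and MᵀWg = [-1450, -207]ᵀ gives MᵀWM·[p, q]ᵀ = MᵀWg.
Eliminating q: 14·(row 1) − 79·(row 2) gives 1865·p = 14·(-1450) − 79·(-207) = -3947, so p = -3947/1865.
Then q = ((-207) − 79·(-3947/1865))/14 = -5303/1865.

p = -2.116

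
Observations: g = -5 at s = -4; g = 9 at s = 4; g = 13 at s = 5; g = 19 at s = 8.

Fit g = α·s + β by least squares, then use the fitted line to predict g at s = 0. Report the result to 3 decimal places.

Normal-equation sums: Σs·s = 121, Σs = 13, Σ1 = 4.
Moment sums: Σs·g = 273, Σg = 36.
So AᵀA·[α, β]ᵀ = Aᵀg: [[121, 13]; [13, 4]]·[α, β]ᵀ = [273, 36]ᵀ.
Δ = 121·4 − 13² = 315.
α = (273·4 − 13·36)/315 = 208/105; β = (121·36 − 13·273)/315 = 269/105.
At s = 0: ĝ = (208/105)·(0) + (269/105)·(1) = 269/105.

ĝ = 2.562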